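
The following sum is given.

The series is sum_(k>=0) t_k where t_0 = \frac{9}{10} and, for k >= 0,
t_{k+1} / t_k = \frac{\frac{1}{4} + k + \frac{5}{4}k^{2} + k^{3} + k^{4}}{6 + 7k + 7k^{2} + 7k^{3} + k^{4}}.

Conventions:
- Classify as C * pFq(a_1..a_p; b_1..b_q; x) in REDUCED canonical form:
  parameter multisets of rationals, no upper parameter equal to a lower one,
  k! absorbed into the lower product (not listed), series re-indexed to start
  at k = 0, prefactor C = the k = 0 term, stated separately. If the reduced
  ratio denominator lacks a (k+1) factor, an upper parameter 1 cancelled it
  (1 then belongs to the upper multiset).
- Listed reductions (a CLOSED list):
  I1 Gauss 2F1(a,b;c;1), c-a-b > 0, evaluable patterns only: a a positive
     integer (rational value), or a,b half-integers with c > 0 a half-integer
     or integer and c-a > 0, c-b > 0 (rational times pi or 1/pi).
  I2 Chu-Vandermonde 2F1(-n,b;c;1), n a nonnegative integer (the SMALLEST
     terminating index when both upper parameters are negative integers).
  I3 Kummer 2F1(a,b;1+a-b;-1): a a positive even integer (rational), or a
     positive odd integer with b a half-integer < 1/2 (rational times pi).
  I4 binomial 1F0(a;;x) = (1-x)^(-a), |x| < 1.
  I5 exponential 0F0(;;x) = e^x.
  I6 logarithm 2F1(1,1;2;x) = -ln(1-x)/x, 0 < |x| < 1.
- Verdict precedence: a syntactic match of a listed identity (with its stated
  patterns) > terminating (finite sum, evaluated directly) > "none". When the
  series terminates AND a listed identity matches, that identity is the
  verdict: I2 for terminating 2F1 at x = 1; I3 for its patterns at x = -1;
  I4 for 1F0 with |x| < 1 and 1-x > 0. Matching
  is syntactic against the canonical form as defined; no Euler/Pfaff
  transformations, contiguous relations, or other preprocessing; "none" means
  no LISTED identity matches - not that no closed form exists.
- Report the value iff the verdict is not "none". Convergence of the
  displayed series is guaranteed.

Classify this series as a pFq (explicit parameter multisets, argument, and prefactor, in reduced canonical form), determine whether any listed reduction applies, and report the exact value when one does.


First insight: t_0 being \frac{9}{10}, roots of the ratio polynomials (prefactor 9/10) are the negated parameters.
Term ratio: r(k) = 1 * (k+\frac{1}{2}) (k+\frac{1}{2}) / [(k+6) (k+1)] - rational in k. x = 1; t_0 = \frac{9}{10}; negate the roots.

Classification (C = \frac{9}{10}): 2F1 with upper {\frac{1}{2}, \frac{1}{2}}, lower {6}, argument x = 1. Verdict at x = 1: Gauss's theorem I1 (half-integer case) matches (x = 1; upper {\frac{1}{2}, \frac{1}{2}} half-integers, c = 6 in the evaluable pattern). Value: \frac{32768}{11025} / \pi.


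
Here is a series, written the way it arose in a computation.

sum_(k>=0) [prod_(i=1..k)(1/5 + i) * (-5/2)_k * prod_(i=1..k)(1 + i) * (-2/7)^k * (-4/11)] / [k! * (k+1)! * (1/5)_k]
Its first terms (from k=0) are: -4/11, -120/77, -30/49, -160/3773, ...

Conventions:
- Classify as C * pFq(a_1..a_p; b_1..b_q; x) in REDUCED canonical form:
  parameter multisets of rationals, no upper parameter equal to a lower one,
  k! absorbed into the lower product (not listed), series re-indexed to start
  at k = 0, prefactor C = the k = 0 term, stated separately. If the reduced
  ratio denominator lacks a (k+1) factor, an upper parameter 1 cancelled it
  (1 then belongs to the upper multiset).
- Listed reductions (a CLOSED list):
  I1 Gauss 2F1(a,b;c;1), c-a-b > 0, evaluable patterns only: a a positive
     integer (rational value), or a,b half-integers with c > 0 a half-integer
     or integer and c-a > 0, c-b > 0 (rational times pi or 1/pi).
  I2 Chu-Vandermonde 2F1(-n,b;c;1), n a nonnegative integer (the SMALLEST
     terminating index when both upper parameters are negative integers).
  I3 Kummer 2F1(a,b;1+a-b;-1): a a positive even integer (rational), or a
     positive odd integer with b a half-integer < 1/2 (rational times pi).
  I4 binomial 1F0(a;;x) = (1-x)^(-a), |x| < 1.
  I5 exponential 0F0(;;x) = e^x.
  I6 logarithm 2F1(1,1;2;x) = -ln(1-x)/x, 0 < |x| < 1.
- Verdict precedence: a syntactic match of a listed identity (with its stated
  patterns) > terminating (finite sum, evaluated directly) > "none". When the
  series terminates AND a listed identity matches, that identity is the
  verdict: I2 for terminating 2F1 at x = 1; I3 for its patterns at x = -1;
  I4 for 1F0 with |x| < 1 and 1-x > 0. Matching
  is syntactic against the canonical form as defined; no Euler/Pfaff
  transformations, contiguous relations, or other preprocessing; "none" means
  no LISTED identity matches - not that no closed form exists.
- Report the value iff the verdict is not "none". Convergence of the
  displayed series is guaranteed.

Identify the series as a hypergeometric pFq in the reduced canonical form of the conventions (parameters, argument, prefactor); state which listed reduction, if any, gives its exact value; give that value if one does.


The series (x = -2/7) is 2F1: upper {-5/2, 6/5}, lower {1/5}, prefactor -4/11. Verdict: no listed reduction: x = -2/7 and upper {-5/2, 6/5} fail every I1-I6 pattern.

Key step: t_0 = -4/11 here, and the parameter 2 appears in both the upper and lower lists and cancels.
Ratio: r(k) = (-2/7) * (k-5/2) (k+6/5) / [(k+1/5) (k+1)] - rational in k, leading ratio (-2/7); with t_0 = -4/11, classification follows.


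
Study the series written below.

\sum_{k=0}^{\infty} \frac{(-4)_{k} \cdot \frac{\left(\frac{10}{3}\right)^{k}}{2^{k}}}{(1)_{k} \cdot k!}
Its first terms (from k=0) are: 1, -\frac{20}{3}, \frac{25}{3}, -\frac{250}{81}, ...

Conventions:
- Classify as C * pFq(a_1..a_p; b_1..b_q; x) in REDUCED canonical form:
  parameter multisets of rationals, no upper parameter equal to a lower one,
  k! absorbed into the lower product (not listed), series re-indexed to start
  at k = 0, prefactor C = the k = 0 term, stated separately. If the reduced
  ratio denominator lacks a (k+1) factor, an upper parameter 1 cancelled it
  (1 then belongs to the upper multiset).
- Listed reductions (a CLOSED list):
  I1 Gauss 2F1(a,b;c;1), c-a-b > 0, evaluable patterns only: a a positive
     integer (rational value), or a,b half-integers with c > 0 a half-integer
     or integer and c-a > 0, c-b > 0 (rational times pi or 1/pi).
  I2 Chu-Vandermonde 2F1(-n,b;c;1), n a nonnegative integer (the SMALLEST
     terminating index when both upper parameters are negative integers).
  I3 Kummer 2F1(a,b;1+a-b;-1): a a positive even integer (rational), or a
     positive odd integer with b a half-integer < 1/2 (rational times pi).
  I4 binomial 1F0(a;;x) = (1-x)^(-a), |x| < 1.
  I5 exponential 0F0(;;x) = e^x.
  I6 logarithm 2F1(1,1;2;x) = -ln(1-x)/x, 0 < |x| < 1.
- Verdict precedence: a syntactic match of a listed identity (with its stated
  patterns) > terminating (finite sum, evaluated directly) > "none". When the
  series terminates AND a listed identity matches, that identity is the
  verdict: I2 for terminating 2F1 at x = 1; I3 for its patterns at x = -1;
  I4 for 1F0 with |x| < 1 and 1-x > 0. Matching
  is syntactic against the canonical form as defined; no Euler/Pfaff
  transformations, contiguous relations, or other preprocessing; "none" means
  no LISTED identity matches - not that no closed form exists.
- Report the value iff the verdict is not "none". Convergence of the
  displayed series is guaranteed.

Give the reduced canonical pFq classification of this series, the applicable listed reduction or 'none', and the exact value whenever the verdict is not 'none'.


Key observation: t_0 being 1, the two k-th powers (prefactor 1) combine into one argument.
Term ratio: r(k) = \frac{5}{3} * (k-4) / [(k+1) (k+1)] - rational in k. x = \frac{5}{3}; t_0 = 1; negate the roots.

Prefactor 1, argument \frac{5}{3}: 1F1 with upper {-4} over lower {1}. Verdict: terminating. With -4 upstairs the series is a 5-term polynomial sum; evaluated term by term. Its exact value is -\frac{191}{1944}.


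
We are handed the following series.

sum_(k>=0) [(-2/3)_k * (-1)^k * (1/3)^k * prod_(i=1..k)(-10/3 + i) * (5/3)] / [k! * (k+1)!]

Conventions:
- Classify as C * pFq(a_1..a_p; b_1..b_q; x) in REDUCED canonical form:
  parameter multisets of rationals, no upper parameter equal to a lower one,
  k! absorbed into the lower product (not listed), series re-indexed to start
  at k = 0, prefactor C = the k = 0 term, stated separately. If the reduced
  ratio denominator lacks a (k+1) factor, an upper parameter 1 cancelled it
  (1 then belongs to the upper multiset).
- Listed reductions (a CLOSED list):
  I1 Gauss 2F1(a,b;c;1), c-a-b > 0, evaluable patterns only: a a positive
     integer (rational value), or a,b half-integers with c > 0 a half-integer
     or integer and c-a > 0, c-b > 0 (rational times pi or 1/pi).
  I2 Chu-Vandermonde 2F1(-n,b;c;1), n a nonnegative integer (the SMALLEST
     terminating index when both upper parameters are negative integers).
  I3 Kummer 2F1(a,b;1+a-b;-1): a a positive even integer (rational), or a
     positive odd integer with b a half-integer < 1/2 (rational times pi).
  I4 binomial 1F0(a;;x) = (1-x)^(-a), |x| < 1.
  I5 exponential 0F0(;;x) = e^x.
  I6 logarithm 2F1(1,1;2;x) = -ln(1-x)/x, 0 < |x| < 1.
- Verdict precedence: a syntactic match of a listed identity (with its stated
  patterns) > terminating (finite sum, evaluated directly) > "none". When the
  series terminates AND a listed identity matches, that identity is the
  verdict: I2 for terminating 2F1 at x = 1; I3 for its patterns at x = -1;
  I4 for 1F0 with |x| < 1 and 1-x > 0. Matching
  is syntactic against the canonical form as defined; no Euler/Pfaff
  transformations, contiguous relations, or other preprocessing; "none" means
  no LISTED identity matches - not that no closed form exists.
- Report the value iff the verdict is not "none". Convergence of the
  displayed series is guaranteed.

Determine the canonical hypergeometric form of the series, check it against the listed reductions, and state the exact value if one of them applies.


x = -1/3 here; the reduced form reads 2F1, upper {-7/3, -2/3}, lower {2}, C = 5/3. Verdict: none. A 2F1 with upper {-7/3, -2/3} fits none of I1-I6 at x = -1/3; the sum runs forever.

Key observation: t_0 = 5/3 here, and the denominator's factorial ratio (prefactor 5/3) is a lower Pochhammer.
Ratio: r(k) = (-1/3) * (k-7/3) (k-2/3) / [(k+2) (k+1)] - rational in k, leading ratio (-1/3); with t_0 = 5/3, classification follows.


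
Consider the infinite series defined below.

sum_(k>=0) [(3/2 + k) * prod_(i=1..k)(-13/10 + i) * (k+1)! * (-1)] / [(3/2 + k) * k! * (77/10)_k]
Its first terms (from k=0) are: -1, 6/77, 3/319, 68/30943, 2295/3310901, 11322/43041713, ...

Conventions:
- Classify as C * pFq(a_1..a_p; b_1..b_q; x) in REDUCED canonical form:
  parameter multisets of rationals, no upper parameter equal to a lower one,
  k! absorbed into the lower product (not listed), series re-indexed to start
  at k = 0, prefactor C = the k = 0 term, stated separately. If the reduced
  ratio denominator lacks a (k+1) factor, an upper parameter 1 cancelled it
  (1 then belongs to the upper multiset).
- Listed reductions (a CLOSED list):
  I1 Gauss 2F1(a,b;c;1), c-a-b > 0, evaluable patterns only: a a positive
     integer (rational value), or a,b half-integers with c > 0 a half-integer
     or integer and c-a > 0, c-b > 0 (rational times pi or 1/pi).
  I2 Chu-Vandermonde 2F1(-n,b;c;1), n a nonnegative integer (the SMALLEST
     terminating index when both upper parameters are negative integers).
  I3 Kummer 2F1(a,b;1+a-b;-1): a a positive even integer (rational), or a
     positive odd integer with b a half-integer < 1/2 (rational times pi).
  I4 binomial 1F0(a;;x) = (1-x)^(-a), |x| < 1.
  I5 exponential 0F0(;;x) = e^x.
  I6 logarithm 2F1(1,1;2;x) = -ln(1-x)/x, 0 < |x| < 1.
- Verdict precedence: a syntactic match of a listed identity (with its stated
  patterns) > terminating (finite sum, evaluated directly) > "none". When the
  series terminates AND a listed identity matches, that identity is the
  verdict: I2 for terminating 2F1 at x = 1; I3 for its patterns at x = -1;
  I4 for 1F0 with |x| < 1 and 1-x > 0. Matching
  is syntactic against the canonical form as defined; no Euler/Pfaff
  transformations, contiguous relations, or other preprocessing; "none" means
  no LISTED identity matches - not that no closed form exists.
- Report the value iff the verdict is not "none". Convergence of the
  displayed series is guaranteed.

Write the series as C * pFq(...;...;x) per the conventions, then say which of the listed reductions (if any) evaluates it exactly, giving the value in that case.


At argument 1: a 2F1 with upper {-3/10, 2}, lower {77/10}, scaled by C = -1. Verdict: Gauss's theorem (I1) matches (x = 1: the Gamma ratio telescopes since c-a-b = 6 > 0 and a = 2 in Z>0). Its exact value is -1273/1400.

Key step: t_0 = -1 here, and the factorial ratio (prefactor -1) (k+a-1)!/(a-1)! is a rising factorial (a)_k.
Consecutive-term ratio: r(k) = 1 * (k-3/10) (k+2) / [(k+77/10) (k+1)] - poly over poly, x = 1 from leading terms; C = -1 at k = 0.


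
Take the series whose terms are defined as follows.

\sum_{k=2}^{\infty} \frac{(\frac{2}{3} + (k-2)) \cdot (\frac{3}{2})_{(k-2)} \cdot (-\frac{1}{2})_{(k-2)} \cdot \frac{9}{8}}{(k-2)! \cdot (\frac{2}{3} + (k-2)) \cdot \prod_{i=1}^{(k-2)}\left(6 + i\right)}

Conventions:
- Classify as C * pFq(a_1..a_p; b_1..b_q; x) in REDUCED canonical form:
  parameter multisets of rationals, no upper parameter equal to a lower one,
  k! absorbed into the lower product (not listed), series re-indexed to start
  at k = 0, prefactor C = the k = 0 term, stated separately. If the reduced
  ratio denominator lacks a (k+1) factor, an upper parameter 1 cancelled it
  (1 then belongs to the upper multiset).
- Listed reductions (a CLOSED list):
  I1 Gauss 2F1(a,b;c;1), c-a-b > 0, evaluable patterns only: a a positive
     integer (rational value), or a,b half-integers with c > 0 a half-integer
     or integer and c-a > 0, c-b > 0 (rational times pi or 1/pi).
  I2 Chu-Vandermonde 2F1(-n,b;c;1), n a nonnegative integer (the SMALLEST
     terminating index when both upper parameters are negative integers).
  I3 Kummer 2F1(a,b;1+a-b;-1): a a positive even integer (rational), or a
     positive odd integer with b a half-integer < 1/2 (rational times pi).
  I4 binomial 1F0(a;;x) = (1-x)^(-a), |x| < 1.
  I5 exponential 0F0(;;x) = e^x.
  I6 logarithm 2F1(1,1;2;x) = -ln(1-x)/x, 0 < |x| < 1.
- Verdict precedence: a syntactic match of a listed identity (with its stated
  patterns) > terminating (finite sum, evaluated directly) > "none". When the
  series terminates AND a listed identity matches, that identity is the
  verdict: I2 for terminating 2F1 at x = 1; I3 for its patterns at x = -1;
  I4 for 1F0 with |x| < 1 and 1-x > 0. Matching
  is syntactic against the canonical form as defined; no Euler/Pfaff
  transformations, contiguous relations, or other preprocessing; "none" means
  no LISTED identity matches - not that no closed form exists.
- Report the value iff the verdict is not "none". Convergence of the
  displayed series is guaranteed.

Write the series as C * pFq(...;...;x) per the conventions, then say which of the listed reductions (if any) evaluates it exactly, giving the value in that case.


Prefactor \frac{9}{8}, argument 1: 2F1 with upper {-\frac{1}{2}, \frac{3}{2}} over lower {7}. Verdict (x = 1): the half-integer Gauss pattern (I1) applies (x = 1; upper {-\frac{1}{2}, \frac{3}{2}} half-integers, c = 7 in the evaluable pattern). Value: \frac{65536}{21021} / \pi.

Key observation: with t_0 = \frac{9}{8}, the lower running product (prefactor 9/8) is a rising factorial.
Adjacent-term ratio: r(k) = 1 * (k-\frac{1}{2}) (k+\frac{3}{2}) / [(k+7) (k+1)] - rational in k. x = 1; t_0 = \frac{9}{8}; negate the roots.


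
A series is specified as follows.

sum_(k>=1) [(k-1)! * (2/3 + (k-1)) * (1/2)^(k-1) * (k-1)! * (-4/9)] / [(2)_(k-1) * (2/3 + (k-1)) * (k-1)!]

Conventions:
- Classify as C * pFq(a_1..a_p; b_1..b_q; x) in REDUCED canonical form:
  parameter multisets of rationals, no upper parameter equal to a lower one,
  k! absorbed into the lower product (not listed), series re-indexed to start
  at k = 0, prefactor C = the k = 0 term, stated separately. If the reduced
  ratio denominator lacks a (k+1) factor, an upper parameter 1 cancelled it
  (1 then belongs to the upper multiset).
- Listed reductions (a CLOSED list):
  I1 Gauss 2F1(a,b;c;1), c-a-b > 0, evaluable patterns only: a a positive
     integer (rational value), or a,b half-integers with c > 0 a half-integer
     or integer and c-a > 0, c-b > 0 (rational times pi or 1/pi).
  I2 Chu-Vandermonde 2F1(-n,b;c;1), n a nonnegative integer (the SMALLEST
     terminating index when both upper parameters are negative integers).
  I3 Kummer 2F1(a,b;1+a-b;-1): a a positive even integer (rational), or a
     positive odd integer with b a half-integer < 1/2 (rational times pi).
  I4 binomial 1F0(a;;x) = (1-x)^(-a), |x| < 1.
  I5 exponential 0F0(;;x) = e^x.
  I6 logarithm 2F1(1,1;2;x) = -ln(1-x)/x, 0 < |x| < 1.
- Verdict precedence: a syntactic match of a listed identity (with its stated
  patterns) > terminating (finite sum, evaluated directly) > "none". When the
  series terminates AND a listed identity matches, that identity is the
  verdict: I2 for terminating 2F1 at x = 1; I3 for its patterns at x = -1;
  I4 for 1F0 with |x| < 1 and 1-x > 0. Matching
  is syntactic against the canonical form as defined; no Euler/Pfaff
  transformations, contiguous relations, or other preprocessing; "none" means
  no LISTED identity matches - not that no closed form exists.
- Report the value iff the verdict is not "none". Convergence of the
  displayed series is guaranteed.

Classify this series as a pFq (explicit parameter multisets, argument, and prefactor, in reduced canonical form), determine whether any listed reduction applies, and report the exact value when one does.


Reduced: x = 1/2, 2F1, upper = {1, 1}, lower = {2}, C = -4/9. Verdict at x = 1/2: logarithm (I6) matches (the logarithm: parameters (1,1;2), x = 1/2). Hence: (8/9) * ln(1/2).

The tell: t_0 being -4/9, the factorial ratio (C = -4/9) (k+a-1)!/(a-1)! is a rising factorial (a)_k.
Adjacent-term ratio: r(k) = (1/2) * (k+1) (k+1) / [(k+2) (k+1)] - poly over poly, x = (1/2) from leading terms; C = -4/9 at k = 0.


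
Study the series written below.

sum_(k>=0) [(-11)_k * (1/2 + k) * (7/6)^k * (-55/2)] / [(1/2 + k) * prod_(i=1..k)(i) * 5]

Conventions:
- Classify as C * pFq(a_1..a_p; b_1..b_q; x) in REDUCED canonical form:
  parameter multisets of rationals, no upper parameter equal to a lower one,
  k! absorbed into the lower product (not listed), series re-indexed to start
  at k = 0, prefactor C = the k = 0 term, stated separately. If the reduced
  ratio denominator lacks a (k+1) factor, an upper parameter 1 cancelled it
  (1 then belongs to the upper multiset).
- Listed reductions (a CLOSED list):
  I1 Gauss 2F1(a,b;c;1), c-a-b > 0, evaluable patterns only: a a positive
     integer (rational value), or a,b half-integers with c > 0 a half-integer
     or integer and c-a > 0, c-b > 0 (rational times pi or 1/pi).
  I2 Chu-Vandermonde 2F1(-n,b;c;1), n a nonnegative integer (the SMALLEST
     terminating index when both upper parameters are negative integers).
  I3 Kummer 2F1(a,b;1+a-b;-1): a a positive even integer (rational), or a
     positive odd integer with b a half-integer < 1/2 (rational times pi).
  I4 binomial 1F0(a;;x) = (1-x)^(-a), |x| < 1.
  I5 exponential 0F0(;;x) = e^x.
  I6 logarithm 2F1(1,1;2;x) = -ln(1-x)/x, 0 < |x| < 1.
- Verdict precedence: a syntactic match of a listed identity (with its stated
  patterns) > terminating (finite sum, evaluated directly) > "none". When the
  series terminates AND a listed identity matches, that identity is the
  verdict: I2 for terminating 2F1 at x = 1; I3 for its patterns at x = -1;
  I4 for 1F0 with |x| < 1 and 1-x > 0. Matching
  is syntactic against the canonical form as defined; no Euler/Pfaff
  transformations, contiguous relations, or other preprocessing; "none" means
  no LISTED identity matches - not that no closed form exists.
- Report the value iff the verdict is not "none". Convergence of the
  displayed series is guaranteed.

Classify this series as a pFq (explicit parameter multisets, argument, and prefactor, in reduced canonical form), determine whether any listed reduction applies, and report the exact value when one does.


Classification (C = -11/2): 1F0 with upper {-11}, lower {-}, argument x = 7/6. Verdict: terminating - upper parameter -11 makes this a finite sum (last index 11), evaluated exactly. Exact value: 11/725594112.

Key observation: x = (7/6) and k + 1/2 divides numerator and denominator alike; prefactor -11/2 after cancelling.
Ratio: r(k) = (7/6) * (k-11) / [(k+1)] - poly over poly, x = (7/6) from leading terms; C = -11/2 at k = 0.


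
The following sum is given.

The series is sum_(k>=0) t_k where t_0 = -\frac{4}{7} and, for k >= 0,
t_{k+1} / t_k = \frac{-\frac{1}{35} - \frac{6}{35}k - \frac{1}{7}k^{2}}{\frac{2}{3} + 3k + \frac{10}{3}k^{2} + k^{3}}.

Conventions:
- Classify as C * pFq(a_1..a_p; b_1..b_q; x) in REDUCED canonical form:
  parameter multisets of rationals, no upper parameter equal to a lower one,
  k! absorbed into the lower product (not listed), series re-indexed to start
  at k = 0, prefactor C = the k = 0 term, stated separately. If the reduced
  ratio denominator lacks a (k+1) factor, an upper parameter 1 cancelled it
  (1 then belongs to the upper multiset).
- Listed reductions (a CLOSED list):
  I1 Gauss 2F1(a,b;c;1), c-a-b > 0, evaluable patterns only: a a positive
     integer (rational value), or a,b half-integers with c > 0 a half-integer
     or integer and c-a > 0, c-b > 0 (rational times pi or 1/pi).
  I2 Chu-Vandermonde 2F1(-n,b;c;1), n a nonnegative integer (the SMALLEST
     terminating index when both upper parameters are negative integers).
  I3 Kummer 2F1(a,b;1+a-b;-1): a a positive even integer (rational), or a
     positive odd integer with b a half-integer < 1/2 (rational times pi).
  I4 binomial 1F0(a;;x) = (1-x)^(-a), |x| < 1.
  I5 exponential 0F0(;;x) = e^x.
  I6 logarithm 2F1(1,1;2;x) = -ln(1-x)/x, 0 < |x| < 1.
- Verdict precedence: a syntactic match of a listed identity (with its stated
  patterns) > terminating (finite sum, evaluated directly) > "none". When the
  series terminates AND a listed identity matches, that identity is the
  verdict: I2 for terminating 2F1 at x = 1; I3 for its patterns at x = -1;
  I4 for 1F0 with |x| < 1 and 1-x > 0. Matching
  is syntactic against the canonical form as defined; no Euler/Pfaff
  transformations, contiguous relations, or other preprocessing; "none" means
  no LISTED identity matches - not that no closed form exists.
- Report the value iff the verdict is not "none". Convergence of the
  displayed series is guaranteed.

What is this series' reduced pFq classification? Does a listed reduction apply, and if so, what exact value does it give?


Classification (C = -\frac{4}{7}): 2F2 with upper {\frac{1}{5}, 1}, lower {\frac{1}{3}, 2}, argument x = -\frac{1}{7}. Verdict: none - this 2F2 at x = -\frac{1}{7} matches no listed pattern, and upper {\frac{1}{5}, 1} holds no stopper.

First insight: with t_0 = -\frac{4}{7}, factor the ratio over Q (C = -4/7): negated roots = parameters.
Adjacent-term ratio: r(k) = -\frac{1}{7} * (k+\frac{1}{5}) (k+1) / [(k+\frac{1}{3}) (k+2) (k+1)] ; factor over Q: parameters, x = -\frac{1}{7}, and C = -\frac{4}{7}.


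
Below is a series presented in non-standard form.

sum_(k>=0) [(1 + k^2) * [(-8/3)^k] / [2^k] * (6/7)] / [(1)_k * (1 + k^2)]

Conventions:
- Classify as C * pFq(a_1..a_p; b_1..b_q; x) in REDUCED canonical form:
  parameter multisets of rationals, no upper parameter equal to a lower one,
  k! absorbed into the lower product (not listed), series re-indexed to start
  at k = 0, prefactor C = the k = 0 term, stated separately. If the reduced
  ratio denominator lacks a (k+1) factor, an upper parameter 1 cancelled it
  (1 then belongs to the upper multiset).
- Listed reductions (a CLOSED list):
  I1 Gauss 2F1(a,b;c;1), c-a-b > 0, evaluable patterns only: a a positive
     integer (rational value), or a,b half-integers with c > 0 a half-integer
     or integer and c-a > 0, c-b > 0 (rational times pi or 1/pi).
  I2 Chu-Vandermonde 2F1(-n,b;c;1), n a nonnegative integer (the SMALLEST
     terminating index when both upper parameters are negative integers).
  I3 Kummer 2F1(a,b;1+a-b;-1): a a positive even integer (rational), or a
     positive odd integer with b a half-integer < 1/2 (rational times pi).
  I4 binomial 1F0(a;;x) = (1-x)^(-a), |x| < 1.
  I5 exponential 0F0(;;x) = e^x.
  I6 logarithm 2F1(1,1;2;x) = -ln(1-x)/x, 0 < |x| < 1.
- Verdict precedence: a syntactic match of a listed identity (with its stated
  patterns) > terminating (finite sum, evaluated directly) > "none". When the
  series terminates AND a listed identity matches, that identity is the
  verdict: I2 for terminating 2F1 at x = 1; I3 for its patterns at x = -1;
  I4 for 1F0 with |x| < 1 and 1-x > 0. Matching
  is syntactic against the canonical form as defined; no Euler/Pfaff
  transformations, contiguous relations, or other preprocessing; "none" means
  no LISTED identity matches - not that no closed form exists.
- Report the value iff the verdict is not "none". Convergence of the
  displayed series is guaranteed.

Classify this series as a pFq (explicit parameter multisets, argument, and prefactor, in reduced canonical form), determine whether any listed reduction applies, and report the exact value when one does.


At argument -4/3: a 0F0 with upper {-}, lower {-}, scaled by C = 6/7. Verdict at x = -4/3: the exponential series (I5) matches (the 0F0 exponential series at x = -4/3). Hence: (6/7) * e^(-4/3).

Structural cue: from the first term 6/7: (1)_k (C = 6/7) is k! itself.
Term ratio: r(k) = (-4/3) * 1 / [(k+1)] - poly over poly, x = (-4/3) from leading terms; C = 6/7 at k = 0.


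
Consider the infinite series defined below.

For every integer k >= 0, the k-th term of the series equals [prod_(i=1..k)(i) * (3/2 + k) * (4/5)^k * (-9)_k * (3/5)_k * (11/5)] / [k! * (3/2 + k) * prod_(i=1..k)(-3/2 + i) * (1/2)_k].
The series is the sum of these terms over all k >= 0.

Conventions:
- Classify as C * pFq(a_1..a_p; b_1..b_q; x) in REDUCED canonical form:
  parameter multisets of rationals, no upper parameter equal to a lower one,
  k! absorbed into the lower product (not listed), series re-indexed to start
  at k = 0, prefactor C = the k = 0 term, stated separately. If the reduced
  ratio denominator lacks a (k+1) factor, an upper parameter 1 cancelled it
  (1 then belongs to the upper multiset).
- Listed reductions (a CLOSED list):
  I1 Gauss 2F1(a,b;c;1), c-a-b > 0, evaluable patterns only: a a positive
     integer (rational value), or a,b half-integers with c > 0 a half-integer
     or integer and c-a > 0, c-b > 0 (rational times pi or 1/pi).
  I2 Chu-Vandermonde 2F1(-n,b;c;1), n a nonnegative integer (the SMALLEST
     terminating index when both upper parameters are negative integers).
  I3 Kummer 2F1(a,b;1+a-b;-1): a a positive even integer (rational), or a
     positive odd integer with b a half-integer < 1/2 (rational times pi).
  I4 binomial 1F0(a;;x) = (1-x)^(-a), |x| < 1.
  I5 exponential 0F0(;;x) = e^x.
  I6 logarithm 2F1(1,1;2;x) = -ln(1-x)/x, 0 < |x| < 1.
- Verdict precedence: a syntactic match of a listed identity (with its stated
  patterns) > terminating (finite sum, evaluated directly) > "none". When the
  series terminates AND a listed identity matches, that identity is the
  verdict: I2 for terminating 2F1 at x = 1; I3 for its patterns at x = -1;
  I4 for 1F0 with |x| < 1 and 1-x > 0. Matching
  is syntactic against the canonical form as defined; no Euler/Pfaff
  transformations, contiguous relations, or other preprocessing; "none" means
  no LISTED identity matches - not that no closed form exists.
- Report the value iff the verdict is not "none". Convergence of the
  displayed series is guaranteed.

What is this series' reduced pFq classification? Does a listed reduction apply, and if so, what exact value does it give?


Structural cue: from the first term 11/5: the lower running product (C = 11/5, x = 4/5) is a rising factorial.
Adjacent-term ratio: r(k) = (4/5) * (k-9) (k+3/5) (k+1) / [(k-1/2) (k+1/2) (k+1)] - rational; roots negated = parameters, x = (4/5), C = 11/5.

With C = 11/5: the canonical form is 3F2(-9, 3/5, 1; -1/2, 1/2; 4/5). Verdict: terminating. (-9)_k vanishes past k = 9, leaving a 10-term sum, computed directly. Sum: -2471659010467310787/3688335418701171875.


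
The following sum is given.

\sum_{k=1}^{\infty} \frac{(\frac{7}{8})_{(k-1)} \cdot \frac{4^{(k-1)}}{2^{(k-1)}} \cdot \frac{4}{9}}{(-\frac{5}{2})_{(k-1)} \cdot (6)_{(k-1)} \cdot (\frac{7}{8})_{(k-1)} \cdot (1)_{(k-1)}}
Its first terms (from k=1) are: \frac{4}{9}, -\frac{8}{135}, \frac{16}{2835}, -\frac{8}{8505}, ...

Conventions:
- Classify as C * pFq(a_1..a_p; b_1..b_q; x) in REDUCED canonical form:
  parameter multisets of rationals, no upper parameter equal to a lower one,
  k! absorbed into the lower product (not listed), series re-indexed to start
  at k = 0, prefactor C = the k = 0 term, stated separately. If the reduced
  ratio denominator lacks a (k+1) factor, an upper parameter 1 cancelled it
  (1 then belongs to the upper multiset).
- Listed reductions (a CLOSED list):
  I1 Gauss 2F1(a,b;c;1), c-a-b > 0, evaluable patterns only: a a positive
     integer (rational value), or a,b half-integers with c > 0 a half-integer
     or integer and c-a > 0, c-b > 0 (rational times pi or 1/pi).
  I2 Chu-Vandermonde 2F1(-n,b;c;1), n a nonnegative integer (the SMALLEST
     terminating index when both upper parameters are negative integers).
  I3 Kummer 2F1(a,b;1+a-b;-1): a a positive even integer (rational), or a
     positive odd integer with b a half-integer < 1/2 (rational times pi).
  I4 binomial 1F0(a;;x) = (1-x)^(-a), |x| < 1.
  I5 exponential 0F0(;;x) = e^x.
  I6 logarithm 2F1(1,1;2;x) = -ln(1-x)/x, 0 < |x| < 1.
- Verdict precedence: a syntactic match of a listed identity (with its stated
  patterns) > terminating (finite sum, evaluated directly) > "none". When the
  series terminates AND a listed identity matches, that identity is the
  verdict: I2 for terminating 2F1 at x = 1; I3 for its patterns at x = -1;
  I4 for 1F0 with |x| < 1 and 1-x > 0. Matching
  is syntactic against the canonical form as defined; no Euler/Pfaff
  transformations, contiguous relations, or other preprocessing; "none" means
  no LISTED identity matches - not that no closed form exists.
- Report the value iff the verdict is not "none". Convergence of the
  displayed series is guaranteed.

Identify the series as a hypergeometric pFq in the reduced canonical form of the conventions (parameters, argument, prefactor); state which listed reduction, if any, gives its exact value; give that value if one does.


The series (x = 2) is 0F2: upper {-}, lower {-\frac{5}{2}, 6}, prefactor \frac{4}{9}. Verdict: none here - no I1-I6 shape fits x = 2 with lower {-\frac{5}{2}, 6}.

The tell: x = 2 and the two k-th powers (prefactor 4/9) combine into one argument.
Consecutive-term ratio: r(k) = 2 * 1 / [(k-\frac{5}{2}) (k+6) (k+1)] - rational; roots negated = parameters, x = 2, C = \frac{4}{9}.


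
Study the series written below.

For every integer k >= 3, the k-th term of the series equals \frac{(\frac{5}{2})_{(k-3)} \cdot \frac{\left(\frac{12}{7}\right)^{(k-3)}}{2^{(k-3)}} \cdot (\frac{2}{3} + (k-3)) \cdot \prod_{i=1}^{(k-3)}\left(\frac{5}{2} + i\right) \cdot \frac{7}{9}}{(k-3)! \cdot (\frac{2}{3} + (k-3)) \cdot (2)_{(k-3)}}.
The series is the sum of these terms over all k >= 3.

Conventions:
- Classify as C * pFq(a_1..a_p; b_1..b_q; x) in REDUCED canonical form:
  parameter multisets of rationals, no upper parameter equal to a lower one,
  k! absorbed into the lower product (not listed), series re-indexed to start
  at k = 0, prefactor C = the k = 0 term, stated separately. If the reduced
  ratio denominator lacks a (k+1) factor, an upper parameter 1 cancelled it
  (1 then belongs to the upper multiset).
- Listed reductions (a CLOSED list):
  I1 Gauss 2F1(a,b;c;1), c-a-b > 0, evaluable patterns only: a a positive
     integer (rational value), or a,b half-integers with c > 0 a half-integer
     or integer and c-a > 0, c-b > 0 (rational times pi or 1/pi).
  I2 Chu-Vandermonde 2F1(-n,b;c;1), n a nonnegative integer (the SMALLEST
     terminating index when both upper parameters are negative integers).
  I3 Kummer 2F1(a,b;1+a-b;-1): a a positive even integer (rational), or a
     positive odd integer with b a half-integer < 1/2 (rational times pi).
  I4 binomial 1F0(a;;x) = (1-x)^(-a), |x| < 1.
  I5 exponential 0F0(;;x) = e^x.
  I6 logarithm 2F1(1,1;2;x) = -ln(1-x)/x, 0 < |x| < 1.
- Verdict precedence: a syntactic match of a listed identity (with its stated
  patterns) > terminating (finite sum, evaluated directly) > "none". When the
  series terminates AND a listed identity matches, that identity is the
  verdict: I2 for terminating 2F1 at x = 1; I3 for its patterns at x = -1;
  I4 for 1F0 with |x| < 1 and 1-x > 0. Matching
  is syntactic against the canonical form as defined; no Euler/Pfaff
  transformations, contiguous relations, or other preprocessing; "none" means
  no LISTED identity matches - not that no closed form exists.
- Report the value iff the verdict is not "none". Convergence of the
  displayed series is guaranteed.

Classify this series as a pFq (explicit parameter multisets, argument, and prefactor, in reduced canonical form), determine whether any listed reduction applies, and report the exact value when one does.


With C = \frac{7}{9}: the canonical form is 2F1(\frac{5}{2}, \frac{7}{2}; 2; \frac{6}{7}). Verdict: none. No listed pattern accepts 2F1(\frac{5}{2}, \frac{7}{2}; 2; \frac{6}{7}).

First insight: x = \frac{6}{7} and k + 2/3 divides numerator and denominator alike; C = 7/9 after cancelling.
Consecutive-term ratio: r(k) = \frac{6}{7} * (k+\frac{5}{2}) (k+\frac{7}{2}) / [(k+2) (k+1)] - rational; roots negated = parameters, x = \frac{6}{7}, C = \frac{7}{9}.


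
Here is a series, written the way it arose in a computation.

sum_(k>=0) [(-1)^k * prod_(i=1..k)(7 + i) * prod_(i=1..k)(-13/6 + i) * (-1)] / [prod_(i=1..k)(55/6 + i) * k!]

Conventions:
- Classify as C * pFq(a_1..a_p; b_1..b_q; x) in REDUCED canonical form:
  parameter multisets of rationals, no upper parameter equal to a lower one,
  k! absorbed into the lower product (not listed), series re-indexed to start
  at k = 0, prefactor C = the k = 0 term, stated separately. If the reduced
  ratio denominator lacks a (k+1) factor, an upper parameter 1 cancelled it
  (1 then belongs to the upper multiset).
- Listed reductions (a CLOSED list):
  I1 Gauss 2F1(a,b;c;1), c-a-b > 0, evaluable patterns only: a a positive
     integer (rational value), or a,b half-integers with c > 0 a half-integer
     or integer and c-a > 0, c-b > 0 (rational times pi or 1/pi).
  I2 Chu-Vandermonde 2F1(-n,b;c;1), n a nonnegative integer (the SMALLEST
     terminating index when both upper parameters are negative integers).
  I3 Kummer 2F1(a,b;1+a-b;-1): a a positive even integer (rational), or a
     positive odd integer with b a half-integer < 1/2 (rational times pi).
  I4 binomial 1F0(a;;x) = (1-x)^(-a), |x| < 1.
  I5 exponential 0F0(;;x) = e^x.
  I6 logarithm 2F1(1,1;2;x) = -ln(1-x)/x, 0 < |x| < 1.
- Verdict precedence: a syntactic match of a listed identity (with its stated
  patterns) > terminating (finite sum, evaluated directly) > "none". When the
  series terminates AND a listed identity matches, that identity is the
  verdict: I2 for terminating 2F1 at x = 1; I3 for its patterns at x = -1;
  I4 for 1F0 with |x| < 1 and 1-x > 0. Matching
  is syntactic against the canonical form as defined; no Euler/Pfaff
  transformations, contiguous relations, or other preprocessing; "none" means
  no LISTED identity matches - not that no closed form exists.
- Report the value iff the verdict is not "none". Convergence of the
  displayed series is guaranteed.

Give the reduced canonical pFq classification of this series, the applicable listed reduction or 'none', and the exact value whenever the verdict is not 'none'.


This is -1 * 2F1(-7/6, 8; 61/6; -1) in reduced canonical form. Verdict: Kummer's theorem (I3) fires (x = -1; c = 61/6 equals 1+a-b for upper {-7/6, 8}: listed pattern). Value: -122507/62208.

First insight: from the first term -1: the lower running product (C = -1) is a rising factorial.
Step ratio: r(k) = (-1) * (k-7/6) (k+8) / [(k+61/6) (k+1)] - rational in k. x = (-1); t_0 = -1; negate the roots.


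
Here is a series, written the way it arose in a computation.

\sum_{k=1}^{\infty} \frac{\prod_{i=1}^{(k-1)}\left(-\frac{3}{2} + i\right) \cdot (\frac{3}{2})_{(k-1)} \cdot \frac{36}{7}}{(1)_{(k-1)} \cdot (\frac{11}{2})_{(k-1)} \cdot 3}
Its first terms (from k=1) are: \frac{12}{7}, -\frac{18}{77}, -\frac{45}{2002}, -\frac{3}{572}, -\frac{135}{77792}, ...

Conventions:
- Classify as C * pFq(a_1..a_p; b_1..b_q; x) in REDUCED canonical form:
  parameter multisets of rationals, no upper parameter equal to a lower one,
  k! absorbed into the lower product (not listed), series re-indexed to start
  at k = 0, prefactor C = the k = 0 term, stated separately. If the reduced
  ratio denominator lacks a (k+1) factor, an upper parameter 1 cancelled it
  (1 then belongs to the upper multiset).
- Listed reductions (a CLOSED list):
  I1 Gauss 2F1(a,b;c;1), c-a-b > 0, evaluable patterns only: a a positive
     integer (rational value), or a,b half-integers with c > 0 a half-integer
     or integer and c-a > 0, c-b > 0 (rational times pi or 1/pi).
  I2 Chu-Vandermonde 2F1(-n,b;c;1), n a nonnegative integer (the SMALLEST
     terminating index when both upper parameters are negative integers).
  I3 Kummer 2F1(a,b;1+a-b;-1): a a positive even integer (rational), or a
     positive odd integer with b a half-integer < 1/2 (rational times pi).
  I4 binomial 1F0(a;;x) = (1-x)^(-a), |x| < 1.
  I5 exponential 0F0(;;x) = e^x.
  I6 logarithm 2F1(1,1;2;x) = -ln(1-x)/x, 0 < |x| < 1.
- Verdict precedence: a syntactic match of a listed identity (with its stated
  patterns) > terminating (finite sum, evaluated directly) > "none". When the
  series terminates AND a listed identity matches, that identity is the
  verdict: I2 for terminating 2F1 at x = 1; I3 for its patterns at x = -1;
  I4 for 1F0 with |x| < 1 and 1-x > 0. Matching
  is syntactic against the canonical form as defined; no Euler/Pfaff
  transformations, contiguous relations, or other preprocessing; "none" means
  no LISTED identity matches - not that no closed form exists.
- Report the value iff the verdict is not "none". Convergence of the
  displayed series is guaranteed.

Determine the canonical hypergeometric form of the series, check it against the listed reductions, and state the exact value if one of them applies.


x = 1 here; the reduced form reads 2F1, upper {-\frac{1}{2}, \frac{3}{2}}, lower {\frac{11}{2}}, C = \frac{12}{7}. Verdict at x = 1: Gauss's theorem I1 (half-integer case) matches (x = 1; upper {-\frac{1}{2}, \frac{3}{2}} half-integers, c = \frac{11}{2} in the evaluable pattern). Exact value: \frac{945}{2048} \cdot \pi.

Structural cue: from the first term \frac{12}{7}: the running product (C = 12/7) telescopes to a rising factorial.
Consecutive-term ratio: r(k) = 1 * (k-\frac{1}{2}) (k+\frac{3}{2}) / [(k+\frac{11}{2}) (k+1)] - rational; roots negated = parameters, x = 1, C = \frac{12}{7}.


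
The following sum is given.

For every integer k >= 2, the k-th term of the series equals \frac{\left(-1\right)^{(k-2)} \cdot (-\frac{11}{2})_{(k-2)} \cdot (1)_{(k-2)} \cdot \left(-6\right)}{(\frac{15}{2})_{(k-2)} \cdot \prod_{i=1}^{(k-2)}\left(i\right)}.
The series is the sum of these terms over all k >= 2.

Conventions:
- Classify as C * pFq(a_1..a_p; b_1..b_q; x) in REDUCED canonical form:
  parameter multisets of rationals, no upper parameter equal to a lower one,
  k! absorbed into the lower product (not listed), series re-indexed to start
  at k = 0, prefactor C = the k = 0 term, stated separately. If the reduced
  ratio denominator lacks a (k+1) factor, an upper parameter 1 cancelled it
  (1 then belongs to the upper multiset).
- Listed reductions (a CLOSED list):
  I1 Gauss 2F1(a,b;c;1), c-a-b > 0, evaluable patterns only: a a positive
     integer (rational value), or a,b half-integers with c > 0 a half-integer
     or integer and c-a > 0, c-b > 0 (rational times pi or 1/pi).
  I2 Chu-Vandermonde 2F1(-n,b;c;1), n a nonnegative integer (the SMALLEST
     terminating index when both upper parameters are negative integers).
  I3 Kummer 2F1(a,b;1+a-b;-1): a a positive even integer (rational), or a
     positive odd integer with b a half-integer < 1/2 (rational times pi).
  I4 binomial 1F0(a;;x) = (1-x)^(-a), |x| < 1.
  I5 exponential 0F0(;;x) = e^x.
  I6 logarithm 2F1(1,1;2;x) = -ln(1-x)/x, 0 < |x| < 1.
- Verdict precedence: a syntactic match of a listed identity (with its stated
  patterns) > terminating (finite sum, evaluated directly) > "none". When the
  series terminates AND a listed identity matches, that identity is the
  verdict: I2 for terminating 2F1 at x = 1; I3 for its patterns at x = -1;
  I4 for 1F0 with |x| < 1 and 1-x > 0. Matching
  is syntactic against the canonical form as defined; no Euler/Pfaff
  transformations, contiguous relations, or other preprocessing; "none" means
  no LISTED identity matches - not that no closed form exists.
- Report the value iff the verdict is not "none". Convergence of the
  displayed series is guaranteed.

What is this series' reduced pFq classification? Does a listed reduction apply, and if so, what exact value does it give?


Key observation: t_0 = -6 here, and the product of the first k integers (C = -6) is k!.
Consecutive-term ratio: r(k) = -1 * (k-\frac{11}{2}) (k+1) / [(k+\frac{15}{2}) (k+1)] ; factor over Q: parameters, x = -1, and C = -6.

Reduced: x = -1, 2F1, upper = {-\frac{11}{2}, 1}, lower = {\frac{15}{2}}, C = -6. Verdict at x = -1: Kummer (I3) matches (x = -1; c = \frac{15}{2} equals 1+a-b for upper {-\frac{11}{2}, 1}: listed pattern). Hence: \left(-\frac{9009}{2048}\right) \cdot \pi.
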